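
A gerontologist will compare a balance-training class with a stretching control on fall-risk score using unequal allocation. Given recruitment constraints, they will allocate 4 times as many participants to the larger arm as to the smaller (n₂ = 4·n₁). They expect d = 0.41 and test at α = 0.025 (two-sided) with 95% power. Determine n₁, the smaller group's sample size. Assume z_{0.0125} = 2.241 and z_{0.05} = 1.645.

n₁ = 113

With allocation ratio k = n₂/n₁ = 4, Var(x̄₁−x̄₂) = σ²(1/n₁ + 1/(k·n₁)) = σ²·(k+1)/(k·n₁).
So n₁ = (1 + 1/k)·((z_{α/2} + z_β)/d)² = 1.250 × (3.886/0.41)².
n₁ = 1.250 × 89.83 = 112.3.
Round up: n₁ = 113, giving n₂ = 4 × 113 = 452.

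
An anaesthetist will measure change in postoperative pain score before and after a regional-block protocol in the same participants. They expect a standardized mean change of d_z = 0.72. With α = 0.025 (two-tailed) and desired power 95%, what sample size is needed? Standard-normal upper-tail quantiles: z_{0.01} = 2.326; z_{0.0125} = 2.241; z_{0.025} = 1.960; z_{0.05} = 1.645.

n = 30 pairs

For a paired (one-sample on differences) test: n = ((z_{α/2} + z_β) / d)².
z_{α/2} + z_β = 2.241 + 1.645 = 3.886.
n = (3.886 / 0.72)² = 5.397² = 29.13.
Round up.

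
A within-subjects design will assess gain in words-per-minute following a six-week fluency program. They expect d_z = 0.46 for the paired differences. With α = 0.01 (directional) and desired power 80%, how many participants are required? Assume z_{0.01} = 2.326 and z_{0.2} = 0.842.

n = 48 pairs

For a paired (one-sample on differences) test: n = ((z_{α} + z_β) / d)².
z_{α} + z_β = 2.326 + 0.842 = 3.168.
n = (3.168 / 0.46)² = 6.887² = 47.43.
Round up.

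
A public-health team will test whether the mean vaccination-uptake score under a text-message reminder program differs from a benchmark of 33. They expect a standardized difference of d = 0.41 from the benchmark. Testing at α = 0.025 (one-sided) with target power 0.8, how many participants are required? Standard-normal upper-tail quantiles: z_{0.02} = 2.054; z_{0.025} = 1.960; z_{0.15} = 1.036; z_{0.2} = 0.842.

n = 47

For a one-sample test: n = ((z_{α} + z_β) / d)².
z_{α} + z_β = 1.960 + 0.842 = 2.802.
n = (2.802 / 0.41)² = 6.834² = 46.71.
Round up.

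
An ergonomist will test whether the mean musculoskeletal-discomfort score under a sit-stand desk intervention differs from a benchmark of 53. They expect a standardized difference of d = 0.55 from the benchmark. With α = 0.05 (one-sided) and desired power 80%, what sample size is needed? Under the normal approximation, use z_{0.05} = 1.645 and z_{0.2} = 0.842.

n = 21

For a one-sample test: n = ((z_{α} + z_β) / d)².
z_{α} + z_β = 1.645 + 0.842 = 2.487.
n = (2.487 / 0.55)² = 4.522² = 20.45.
Round up.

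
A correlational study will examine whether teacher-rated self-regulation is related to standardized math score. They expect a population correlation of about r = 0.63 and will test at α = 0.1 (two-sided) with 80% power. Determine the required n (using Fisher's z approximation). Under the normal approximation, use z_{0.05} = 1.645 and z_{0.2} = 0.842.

Fisher's z: C = ½·ln((1+r)/(1−r)) = ½·ln(4.4054) = 0.7414.
n = ((z_{α/2} + z_β)/C)² + 3.
(1.645 + 0.842) / 0.7414 = 2.487 / 0.7414 = 3.354.
n = 3.354² + 3 = 11.25 + 3 = 14.3.
Round up.

n = 15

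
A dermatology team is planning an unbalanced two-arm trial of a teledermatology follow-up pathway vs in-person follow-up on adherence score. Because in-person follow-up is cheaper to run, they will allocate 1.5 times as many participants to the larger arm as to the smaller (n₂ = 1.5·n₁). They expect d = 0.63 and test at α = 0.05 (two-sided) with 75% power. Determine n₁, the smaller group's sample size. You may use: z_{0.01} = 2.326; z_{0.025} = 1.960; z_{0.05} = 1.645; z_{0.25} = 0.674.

n₁ = 30

With allocation ratio k = n₂/n₁ = 1.5, Var(x̄₁−x̄₂) = σ²(1/n₁ + 1/(k·n₁)) = σ²·(k+1)/(k·n₁).
So n₁ = (1 + 1/k)·((z_{α/2} + z_β)/d)² = 1.667 × (2.634/0.63)².
n₁ = 1.667 × 17.48 = 29.1.
Round up: n₁ = 30, giving n₂ = 1.5 × 30 = 45.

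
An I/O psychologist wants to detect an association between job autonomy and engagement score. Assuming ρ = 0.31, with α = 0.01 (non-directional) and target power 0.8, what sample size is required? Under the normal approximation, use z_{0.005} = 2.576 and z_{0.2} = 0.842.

Fisher's z: C = ½·ln((1+r)/(1−r)) = ½·ln(1.8986) = 0.3205.
n = ((z_{α/2} + z_β)/C)² + 3.
(2.576 + 0.842) / 0.3205 = 3.418 / 0.3205 = 10.665.
n = 10.665² + 3 = 113.73 + 3 = 116.7.
Round up.

n = 117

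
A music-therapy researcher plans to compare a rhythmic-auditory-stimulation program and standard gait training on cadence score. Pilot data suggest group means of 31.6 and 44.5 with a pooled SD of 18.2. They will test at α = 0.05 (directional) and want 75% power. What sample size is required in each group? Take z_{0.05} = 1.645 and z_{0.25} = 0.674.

n = 22 per group

Cohen's d = |M₁ − M₂| / SD_pooled = |31.6 − 44.5| / 18.2 = 12.9 / 18.2 = 0.709.
For two independent groups with equal n: n = 2·((z_{α} + z_β) / d)².
z_{α} + z_β = 1.645 + 0.674 = 2.319.
n = 2 × (2.319 / 0.709)² = 2 × 3.271² = 2 × 10.70 = 21.4.
Round up to the next whole participant.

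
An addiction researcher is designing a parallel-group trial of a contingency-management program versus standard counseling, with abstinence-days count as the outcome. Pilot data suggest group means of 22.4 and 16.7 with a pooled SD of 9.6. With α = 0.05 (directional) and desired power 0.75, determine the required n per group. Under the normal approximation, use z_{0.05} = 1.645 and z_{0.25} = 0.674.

n = 31 per group

Cohen's d = |M₁ − M₂| / SD_pooled = |22.4 − 16.7| / 9.6 = 5.7 / 9.6 = 0.594.
For two independent groups with equal n: n = 2·((z_{α} + z_β) / d)².
z_{α} + z_β = 1.645 + 0.674 = 2.319.
n = 2 × (2.319 / 0.594)² = 2 × 3.904² = 2 × 15.24 = 30.5.
Round up to the next whole participant.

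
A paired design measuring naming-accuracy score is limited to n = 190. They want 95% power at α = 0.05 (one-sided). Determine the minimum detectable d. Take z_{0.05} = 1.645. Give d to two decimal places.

d_min ≈ 0.24

For a single sample (or paired design) of n = 190: d_min = (z_{α} + z_β)/√n.
z-sum = 1.645 + 1.645 = 3.290.
d_min = 3.290 / √190 = 3.290 / 13.784 = 0.239.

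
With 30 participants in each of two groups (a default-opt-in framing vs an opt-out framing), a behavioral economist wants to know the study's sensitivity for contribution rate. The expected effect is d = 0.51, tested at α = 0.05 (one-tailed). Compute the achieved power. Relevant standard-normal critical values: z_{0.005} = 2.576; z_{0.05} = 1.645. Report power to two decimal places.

power ≈ 0.63

For two equal groups, power = Φ(d·√(n/2) − z_{α}).
d·√(n/2) = 0.51 × √(30/2) = 0.51 × 3.873 = 1.975.
z_β = 1.975 − 1.645 = 0.330.
Power = Φ(0.330) = 0.629.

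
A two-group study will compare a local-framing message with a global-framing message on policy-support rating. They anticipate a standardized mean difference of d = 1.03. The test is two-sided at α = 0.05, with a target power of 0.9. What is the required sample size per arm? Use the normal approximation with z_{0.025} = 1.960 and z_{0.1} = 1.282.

n = 20 per group

For two independent groups with equal n: n = 2·((z_{α/2} + z_β) / d)².
z_{α/2} + z_β = 1.960 + 1.282 = 3.242.
n = 2 × (3.242 / 1.03)² = 2 × 3.148² = 2 × 9.91 = 19.8.
Round up to the next whole participant.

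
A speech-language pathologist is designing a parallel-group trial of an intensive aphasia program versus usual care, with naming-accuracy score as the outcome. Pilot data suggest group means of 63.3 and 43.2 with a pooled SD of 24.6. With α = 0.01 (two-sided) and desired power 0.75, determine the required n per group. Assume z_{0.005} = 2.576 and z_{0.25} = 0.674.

n = 32 per group

Cohen's d = |M₁ − M₂| / SD_pooled = |63.3 − 43.2| / 24.6 = 20.1 / 24.6 = 0.817.
For two independent groups with equal n: n = 2·((z_{α/2} + z_β) / d)².
z_{α/2} + z_β = 2.576 + 0.674 = 3.250.
n = 2 × (3.250 / 0.817)² = 2 × 3.978² = 2 × 15.82 = 31.6.
Round up to the next whole participant.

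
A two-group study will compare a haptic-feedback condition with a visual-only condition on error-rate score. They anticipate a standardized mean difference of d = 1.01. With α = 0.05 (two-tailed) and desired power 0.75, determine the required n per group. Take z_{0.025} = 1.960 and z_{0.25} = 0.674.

n = 14 per group

For two independent groups with equal n: n = 2·((z_{α/2} + z_β) / d)².
z_{α/2} + z_β = 1.960 + 0.674 = 2.634.
n = 2 × (2.634 / 1.01)² = 2 × 2.608² = 2 × 6.80 = 13.6.
Round up to the next whole participant.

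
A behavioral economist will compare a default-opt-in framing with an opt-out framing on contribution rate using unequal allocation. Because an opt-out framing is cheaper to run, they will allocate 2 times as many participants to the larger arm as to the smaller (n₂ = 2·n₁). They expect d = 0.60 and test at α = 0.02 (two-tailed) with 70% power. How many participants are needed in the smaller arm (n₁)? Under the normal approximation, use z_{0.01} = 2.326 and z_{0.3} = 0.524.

With allocation ratio k = n₂/n₁ = 2, Var(x̄₁−x̄₂) = σ²(1/n₁ + 1/(k·n₁)) = σ²·(k+1)/(k·n₁).
So n₁ = (1 + 1/k)·((z_{α/2} + z_β)/d)² = 1.500 × (2.850/0.60)².
n₁ = 1.500 × 22.56 = 33.8.
Round up: n₁ = 34, giving n₂ = 2 × 34 = 68.

n₁ = 34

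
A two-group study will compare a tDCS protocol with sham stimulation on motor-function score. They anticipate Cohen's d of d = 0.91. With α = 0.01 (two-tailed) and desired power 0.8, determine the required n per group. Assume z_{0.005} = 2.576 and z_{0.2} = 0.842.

For two independent groups with equal n: n = 2·((z_{α/2} + z_β) / d)².
z_{α/2} + z_β = 2.576 + 0.842 = 3.418.
n = 2 × (3.418 / 0.91)² = 2 × 3.756² = 2 × 14.11 = 28.2.
Round up to the next whole participant.

n = 29 per group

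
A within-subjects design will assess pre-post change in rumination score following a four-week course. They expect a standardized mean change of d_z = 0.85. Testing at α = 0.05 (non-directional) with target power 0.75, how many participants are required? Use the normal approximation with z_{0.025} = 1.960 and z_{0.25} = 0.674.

n = 10 pairs

For a paired (one-sample on differences) test: n = ((z_{α/2} + z_β) / d)².
z_{α/2} + z_β = 1.960 + 0.674 = 2.634.
n = (2.634 / 0.85)² = 3.099² = 9.60.
Round up.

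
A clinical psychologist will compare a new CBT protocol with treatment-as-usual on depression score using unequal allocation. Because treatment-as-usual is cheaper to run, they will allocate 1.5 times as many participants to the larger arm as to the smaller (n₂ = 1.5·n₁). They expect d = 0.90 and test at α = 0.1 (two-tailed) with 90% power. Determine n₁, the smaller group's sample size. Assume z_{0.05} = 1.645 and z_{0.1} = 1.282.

With allocation ratio k = n₂/n₁ = 1.5, Var(x̄₁−x̄₂) = σ²(1/n₁ + 1/(k·n₁)) = σ²·(k+1)/(k·n₁).
So n₁ = (1 + 1/k)·((z_{α/2} + z_β)/d)² = 1.667 × (2.927/0.90)².
n₁ = 1.667 × 10.58 = 17.6.
Round up: n₁ = 18, giving n₂ = 1.5 × 18 = 27.

n₁ = 18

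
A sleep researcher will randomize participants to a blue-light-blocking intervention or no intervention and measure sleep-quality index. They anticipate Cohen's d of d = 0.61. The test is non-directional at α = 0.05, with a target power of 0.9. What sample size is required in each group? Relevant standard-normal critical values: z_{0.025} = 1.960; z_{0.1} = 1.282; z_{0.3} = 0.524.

For two independent groups with equal n: n = 2·((z_{α/2} + z_β) / d)².
z_{α/2} + z_β = 1.960 + 1.282 = 3.242.
n = 2 × (3.242 / 0.61)² = 2 × 5.315² = 2 × 28.25 = 56.5.
Round up to the next whole participant.

n = 57 per group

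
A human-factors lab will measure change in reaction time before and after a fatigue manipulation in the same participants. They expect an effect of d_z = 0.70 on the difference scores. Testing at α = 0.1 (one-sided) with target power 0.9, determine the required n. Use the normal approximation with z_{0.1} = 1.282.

n = 14 pairs

For a paired (one-sample on differences) test: n = ((z_{α} + z_β) / d)².
z_{α} + z_β = 1.282 + 1.282 = 2.564.
n = (2.564 / 0.70)² = 3.663² = 13.42.
Round up.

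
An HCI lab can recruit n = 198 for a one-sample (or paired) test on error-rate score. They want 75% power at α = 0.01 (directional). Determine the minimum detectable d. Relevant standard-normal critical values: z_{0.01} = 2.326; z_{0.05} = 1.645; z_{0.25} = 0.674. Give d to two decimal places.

For a single sample (or paired design) of n = 198: d_min = (z_{α} + z_β)/√n.
z-sum = 2.326 + 0.674 = 3.000.
d_min = 3.000 / √198 = 3.000 / 14.071 = 0.213.

d_min ≈ 0.21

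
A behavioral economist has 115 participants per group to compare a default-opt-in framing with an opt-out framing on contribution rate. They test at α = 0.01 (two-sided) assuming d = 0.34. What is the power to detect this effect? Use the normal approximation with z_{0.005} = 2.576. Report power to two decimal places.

For two equal groups, power = Φ(d·√(n/2) − z_{α/2}).
d·√(n/2) = 0.34 × √(115/2) = 0.34 × 7.583 = 2.578.
z_β = 2.578 − 2.576 = 0.002.
Power = Φ(0.002) = 0.501.

power ≈ 0.50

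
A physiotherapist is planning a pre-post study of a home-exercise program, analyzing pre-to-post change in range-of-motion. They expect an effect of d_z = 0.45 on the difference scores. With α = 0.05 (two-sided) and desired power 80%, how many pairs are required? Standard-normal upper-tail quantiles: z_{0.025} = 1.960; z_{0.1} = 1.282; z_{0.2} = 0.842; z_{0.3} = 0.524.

For a paired (one-sample on differences) test: n = ((z_{α/2} + z_β) / d)².
z_{α/2} + z_β = 1.960 + 0.842 = 2.802.
n = (2.802 / 0.45)² = 6.227² = 38.77.
Round up.

n = 39 pairs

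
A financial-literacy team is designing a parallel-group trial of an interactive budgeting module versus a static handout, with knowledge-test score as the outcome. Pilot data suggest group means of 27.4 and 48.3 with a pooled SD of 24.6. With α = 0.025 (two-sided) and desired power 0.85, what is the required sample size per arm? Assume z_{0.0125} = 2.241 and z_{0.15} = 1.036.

Cohen's d = |M₁ − M₂| / SD_pooled = |27.4 − 48.3| / 24.6 = 20.9 / 24.6 = 0.850.
For two independent groups with equal n: n = 2·((z_{α/2} + z_β) / d)².
z_{α/2} + z_β = 2.241 + 1.036 = 3.277.
n = 2 × (3.277 / 0.850)² = 2 × 3.855² = 2 × 14.86 = 29.7.
Round up to the next whole participant.

n = 30 per group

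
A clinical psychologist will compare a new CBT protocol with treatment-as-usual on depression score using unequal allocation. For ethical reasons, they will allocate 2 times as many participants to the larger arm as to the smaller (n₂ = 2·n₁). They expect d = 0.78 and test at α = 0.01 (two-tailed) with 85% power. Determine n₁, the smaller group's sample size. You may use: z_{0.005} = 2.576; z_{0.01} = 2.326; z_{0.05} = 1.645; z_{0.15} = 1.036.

With allocation ratio k = n₂/n₁ = 2, Var(x̄₁−x̄₂) = σ²(1/n₁ + 1/(k·n₁)) = σ²·(k+1)/(k·n₁).
So n₁ = (1 + 1/k)·((z_{α/2} + z_β)/d)² = 1.500 × (3.612/0.78)².
n₁ = 1.500 × 21.44 = 32.2.
Round up: n₁ = 33, giving n₂ = 2 × 33 = 66.

n₁ = 33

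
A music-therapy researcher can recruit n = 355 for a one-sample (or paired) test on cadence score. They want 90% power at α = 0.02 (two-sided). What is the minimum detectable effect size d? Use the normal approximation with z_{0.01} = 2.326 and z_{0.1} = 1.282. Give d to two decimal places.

d_min ≈ 0.19

For a single sample (or paired design) of n = 355: d_min = (z_{α/2} + z_β)/√n.
z-sum = 2.326 + 1.282 = 3.608.
d_min = 3.608 / √355 = 3.608 / 18.841 = 0.191.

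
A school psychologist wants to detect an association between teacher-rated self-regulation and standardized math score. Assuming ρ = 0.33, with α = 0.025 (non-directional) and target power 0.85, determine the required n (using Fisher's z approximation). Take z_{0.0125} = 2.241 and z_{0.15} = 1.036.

n = 95

Fisher's z: C = ½·ln((1+r)/(1−r)) = ½·ln(1.9851) = 0.3428.
n = ((z_{α/2} + z_β)/C)² + 3.
(2.241 + 1.036) / 0.3428 = 3.277 / 0.3428 = 9.560.
n = 9.560² + 3 = 91.38 + 3 = 94.4.
Round up.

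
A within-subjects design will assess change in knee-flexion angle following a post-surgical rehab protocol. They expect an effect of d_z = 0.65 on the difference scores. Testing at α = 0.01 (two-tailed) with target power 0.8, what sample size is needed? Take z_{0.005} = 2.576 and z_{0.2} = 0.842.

For a paired (one-sample on differences) test: n = ((z_{α/2} + z_β) / d)².
z_{α/2} + z_β = 2.576 + 0.842 = 3.418.
n = (3.418 / 0.65)² = 5.258² = 27.65.
Round up.

n = 28 pairs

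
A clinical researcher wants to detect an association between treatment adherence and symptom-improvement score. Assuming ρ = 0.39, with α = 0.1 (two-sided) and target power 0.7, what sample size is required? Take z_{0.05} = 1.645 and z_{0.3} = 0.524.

Fisher's z: C = ½·ln((1+r)/(1−r)) = ½·ln(2.2787) = 0.4118.
n = ((z_{α/2} + z_β)/C)² + 3.
(1.645 + 0.524) / 0.4118 = 2.169 / 0.4118 = 5.267.
n = 5.267² + 3 = 27.74 + 3 = 30.7.
Round up.

n = 31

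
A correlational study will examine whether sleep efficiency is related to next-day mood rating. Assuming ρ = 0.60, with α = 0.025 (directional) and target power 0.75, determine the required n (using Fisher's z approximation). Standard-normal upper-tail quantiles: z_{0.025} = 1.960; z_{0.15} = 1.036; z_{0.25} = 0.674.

Fisher's z: C = ½·ln((1+r)/(1−r)) = ½·ln(4.0000) = 0.6931.
n = ((z_{α} + z_β)/C)² + 3.
(1.960 + 0.674) / 0.6931 = 2.634 / 0.6931 = 3.800.
n = 3.800² + 3 = 14.44 + 3 = 17.4.
Round up.

n = 18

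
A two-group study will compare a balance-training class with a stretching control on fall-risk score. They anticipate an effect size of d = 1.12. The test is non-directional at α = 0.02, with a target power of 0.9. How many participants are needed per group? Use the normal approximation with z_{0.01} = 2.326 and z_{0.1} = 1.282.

For two independent groups with equal n: n = 2·((z_{α/2} + z_β) / d)².
z_{α/2} + z_β = 2.326 + 1.282 = 3.608.
n = 2 × (3.608 / 1.12)² = 2 × 3.221² = 2 × 10.38 = 20.8.
Round up to the next whole participant.

n = 21 per group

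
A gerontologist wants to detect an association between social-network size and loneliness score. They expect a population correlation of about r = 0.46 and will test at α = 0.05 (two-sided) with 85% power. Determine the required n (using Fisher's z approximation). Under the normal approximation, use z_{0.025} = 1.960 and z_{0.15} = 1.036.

n = 40

Fisher's z: C = ½·ln((1+r)/(1−r)) = ½·ln(2.7037) = 0.4973.
n = ((z_{α/2} + z_β)/C)² + 3.
(1.960 + 1.036) / 0.4973 = 2.996 / 0.4973 = 6.025.
n = 6.025² + 3 = 36.29 + 3 = 39.3.
Round up.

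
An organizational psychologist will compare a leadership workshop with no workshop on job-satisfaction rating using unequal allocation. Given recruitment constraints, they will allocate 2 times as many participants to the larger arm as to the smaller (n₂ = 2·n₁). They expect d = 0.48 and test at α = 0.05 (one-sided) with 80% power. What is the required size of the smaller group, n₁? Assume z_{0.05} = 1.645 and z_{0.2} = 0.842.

n₁ = 41

With allocation ratio k = n₂/n₁ = 2, Var(x̄₁−x̄₂) = σ²(1/n₁ + 1/(k·n₁)) = σ²·(k+1)/(k·n₁).
So n₁ = (1 + 1/k)·((z_{α} + z_β)/d)² = 1.500 × (2.487/0.48)².
n₁ = 1.500 × 26.85 = 40.3.
Round up: n₁ = 41, giving n₂ = 2 × 41 = 82.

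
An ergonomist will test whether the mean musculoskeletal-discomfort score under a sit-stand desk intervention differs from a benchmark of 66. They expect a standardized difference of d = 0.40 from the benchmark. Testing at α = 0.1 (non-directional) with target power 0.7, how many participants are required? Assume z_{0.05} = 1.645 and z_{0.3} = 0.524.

n = 30

For a one-sample test: n = ((z_{α/2} + z_β) / d)².
z_{α/2} + z_β = 1.645 + 0.524 = 2.169.
n = (2.169 / 0.40)² = 5.422² = 29.40.
Round up.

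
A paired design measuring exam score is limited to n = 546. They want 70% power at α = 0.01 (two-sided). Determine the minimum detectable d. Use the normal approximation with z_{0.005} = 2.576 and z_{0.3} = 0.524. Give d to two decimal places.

For a single sample (or paired design) of n = 546: d_min = (z_{α/2} + z_β)/√n.
z-sum = 2.576 + 0.524 = 3.100.
d_min = 3.100 / √546 = 3.100 / 23.367 = 0.133.

d_min ≈ 0.13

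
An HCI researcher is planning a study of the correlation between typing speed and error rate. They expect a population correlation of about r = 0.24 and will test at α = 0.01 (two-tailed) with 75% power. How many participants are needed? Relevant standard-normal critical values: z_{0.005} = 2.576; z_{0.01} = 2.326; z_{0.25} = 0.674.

n = 180

Fisher's z: C = ½·ln((1+r)/(1−r)) = ½·ln(1.6316) = 0.2448.
n = ((z_{α/2} + z_β)/C)² + 3.
(2.576 + 0.674) / 0.2448 = 3.250 / 0.2448 = 13.276.
n = 13.276² + 3 = 176.26 + 3 = 179.3.
Round up.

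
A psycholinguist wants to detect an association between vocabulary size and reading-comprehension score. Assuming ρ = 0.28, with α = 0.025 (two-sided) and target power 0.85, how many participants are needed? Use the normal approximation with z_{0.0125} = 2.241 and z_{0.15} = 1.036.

Fisher's z: C = ½·ln((1+r)/(1−r)) = ½·ln(1.7778) = 0.2877.
n = ((z_{α/2} + z_β)/C)² + 3.
(2.241 + 1.036) / 0.2877 = 3.277 / 0.2877 = 11.390.
n = 11.390² + 3 = 129.74 + 3 = 132.7.
Round up.

n = 133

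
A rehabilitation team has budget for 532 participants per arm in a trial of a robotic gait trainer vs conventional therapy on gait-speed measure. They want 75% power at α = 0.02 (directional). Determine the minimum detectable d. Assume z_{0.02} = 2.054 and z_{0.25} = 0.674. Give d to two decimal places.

For two independent groups of n = 532 each: d_min = (z_{α} + z_β)·√(2/n).
z-sum = 2.054 + 0.674 = 2.728.
d_min = 2.728 × √(2/532) = 2.728 × 0.0613 = 0.167.

d_min ≈ 0.17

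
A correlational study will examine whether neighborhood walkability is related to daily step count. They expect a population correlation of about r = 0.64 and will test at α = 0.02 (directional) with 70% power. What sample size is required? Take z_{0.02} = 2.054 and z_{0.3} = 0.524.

n = 15

Fisher's z: C = ½·ln((1+r)/(1−r)) = ½·ln(4.5556) = 0.7582.
n = ((z_{α} + z_β)/C)² + 3.
(2.054 + 0.524) / 0.7582 = 2.578 / 0.7582 = 3.400.
n = 3.400² + 3 = 11.56 + 3 = 14.6.
Round up.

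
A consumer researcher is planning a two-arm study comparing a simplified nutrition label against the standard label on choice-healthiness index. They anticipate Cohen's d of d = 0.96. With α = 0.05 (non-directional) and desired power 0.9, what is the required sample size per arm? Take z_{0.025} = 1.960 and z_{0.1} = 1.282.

For two independent groups with equal n: n = 2·((z_{α/2} + z_β) / d)².
z_{α/2} + z_β = 1.960 + 1.282 = 3.242.
n = 2 × (3.242 / 0.96)² = 2 × 3.377² = 2 × 11.40 = 22.8.
Round up to the next whole participant.

n = 23 per group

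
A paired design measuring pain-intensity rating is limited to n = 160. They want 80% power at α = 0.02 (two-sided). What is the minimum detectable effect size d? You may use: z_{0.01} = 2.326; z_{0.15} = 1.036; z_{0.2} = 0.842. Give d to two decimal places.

d_min ≈ 0.25

For a single sample (or paired design) of n = 160: d_min = (z_{α/2} + z_β)/√n.
z-sum = 2.326 + 0.842 = 3.168.
d_min = 3.168 / √160 = 3.168 / 12.649 = 0.250.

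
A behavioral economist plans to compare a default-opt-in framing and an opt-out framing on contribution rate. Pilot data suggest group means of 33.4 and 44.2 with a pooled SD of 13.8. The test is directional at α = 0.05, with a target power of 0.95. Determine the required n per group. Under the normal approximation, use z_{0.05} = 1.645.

Cohen's d = |M₁ − M₂| / SD_pooled = |33.4 − 44.2| / 13.8 = 10.8 / 13.8 = 0.783.
For two independent groups with equal n: n = 2·((z_{α} + z_β) / d)².
z_{α} + z_β = 1.645 + 1.645 = 3.290.
n = 2 × (3.290 / 0.783)² = 2 × 4.202² = 2 × 17.66 = 35.3.
Round up to the next whole participant.

n = 36 per group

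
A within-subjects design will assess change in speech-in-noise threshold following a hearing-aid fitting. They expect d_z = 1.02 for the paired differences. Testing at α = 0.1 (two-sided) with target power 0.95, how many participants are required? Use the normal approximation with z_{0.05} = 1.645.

For a paired (one-sample on differences) test: n = ((z_{α/2} + z_β) / d)².
z_{α/2} + z_β = 1.645 + 1.645 = 3.290.
n = (3.290 / 1.02)² = 3.225² = 10.40.
Round up.

n = 11 pairs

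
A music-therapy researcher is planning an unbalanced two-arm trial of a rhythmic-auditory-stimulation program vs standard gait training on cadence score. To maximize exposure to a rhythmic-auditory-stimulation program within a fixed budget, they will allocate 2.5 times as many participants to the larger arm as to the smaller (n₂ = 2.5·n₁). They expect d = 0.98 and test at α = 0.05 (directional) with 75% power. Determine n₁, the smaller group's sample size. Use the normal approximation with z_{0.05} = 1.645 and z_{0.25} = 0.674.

n₁ = 8

With allocation ratio k = n₂/n₁ = 2.5, Var(x̄₁−x̄₂) = σ²(1/n₁ + 1/(k·n₁)) = σ²·(k+1)/(k·n₁).
So n₁ = (1 + 1/k)·((z_{α} + z_β)/d)² = 1.400 × (2.319/0.98)².
n₁ = 1.400 × 5.60 = 7.8.
Round up: n₁ = 8, giving n₂ = 2.5 × 8 = 20.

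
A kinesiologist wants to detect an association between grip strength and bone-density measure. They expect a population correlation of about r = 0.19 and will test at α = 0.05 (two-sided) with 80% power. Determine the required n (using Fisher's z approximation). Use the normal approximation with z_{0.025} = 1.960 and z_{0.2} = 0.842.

n = 216

Fisher's z: C = ½·ln((1+r)/(1−r)) = ½·ln(1.4691) = 0.1923.
n = ((z_{α/2} + z_β)/C)² + 3.
(1.960 + 0.842) / 0.1923 = 2.802 / 0.1923 = 14.571.
n = 14.571² + 3 = 212.31 + 3 = 215.3.
Round up.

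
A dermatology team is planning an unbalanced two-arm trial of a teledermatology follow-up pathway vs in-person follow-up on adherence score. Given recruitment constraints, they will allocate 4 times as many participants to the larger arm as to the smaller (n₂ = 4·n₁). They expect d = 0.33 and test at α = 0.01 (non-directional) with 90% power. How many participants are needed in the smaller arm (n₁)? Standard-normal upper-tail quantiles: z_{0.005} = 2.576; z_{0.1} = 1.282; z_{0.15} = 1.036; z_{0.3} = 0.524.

With allocation ratio k = n₂/n₁ = 4, Var(x̄₁−x̄₂) = σ²(1/n₁ + 1/(k·n₁)) = σ²·(k+1)/(k·n₁).
So n₁ = (1 + 1/k)·((z_{α/2} + z_β)/d)² = 1.250 × (3.858/0.33)².
n₁ = 1.250 × 136.68 = 170.8.
Round up: n₁ = 171, giving n₂ = 4 × 171 = 684.

n₁ = 171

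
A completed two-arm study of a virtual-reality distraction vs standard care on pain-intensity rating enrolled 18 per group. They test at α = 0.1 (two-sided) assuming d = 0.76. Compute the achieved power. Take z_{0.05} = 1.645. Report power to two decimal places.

power ≈ 0.74

For two equal groups, power = Φ(d·√(n/2) − z_{α/2}).
d·√(n/2) = 0.76 × √(18/2) = 0.76 × 3.000 = 2.280.
z_β = 2.280 − 1.645 = 0.635.
Power = Φ(0.635) = 0.737.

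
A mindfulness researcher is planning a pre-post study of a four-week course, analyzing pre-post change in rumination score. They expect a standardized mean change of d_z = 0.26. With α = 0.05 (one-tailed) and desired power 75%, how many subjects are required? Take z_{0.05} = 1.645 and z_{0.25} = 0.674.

For a paired (one-sample on differences) test: n = ((z_{α} + z_β) / d)².
z_{α} + z_β = 1.645 + 0.674 = 2.319.
n = (2.319 / 0.26)² = 8.919² = 79.55.
Round up.

n = 80 pairs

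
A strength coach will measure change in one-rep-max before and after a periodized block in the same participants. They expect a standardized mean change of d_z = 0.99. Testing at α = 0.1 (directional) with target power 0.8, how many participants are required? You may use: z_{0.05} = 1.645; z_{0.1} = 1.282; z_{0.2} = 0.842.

For a paired (one-sample on differences) test: n = ((z_{α} + z_β) / d)².
z_{α} + z_β = 1.282 + 0.842 = 2.124.
n = (2.124 / 0.99)² = 2.145² = 4.60.
Round up.

n = 5 pairs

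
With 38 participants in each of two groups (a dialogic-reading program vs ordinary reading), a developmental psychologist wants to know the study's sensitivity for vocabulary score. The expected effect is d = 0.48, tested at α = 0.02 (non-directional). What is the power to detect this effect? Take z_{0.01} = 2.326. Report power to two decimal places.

power ≈ 0.41

For two equal groups, power = Φ(d·√(n/2) − z_{α/2}).
d·√(n/2) = 0.48 × √(38/2) = 0.48 × 4.359 = 2.092.
z_β = 2.092 − 2.326 = -0.234.
Power = Φ(-0.234) = 0.408.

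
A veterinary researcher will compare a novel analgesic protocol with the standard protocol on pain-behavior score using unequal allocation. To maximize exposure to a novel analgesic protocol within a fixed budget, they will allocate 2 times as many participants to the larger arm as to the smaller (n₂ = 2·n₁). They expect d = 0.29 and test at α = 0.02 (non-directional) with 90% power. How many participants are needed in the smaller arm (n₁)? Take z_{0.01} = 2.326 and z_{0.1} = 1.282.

n₁ = 233

With allocation ratio k = n₂/n₁ = 2, Var(x̄₁−x̄₂) = σ²(1/n₁ + 1/(k·n₁)) = σ²·(k+1)/(k·n₁).
So n₁ = (1 + 1/k)·((z_{α/2} + z_β)/d)² = 1.500 × (3.608/0.29)².
n₁ = 1.500 × 154.79 = 232.2.
Round up: n₁ = 233, giving n₂ = 2 × 233 = 466.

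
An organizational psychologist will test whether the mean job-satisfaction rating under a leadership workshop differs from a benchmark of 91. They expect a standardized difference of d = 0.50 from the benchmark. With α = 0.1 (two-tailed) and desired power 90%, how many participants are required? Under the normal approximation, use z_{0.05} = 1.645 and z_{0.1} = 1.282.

For a one-sample test: n = ((z_{α/2} + z_β) / d)².
z_{α/2} + z_β = 1.645 + 1.282 = 2.927.
n = (2.927 / 0.50)² = 5.854² = 34.27.
Round up.

n = 35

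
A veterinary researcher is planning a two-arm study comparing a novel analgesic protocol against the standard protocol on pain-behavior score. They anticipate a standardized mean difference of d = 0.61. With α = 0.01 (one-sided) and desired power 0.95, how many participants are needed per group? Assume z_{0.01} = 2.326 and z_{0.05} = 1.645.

For two independent groups with equal n: n = 2·((z_{α} + z_β) / d)².
z_{α} + z_β = 2.326 + 1.645 = 3.971.
n = 2 × (3.971 / 0.61)² = 2 × 6.510² = 2 × 42.38 = 84.8.
Round up to the next whole participant.

n = 85 per group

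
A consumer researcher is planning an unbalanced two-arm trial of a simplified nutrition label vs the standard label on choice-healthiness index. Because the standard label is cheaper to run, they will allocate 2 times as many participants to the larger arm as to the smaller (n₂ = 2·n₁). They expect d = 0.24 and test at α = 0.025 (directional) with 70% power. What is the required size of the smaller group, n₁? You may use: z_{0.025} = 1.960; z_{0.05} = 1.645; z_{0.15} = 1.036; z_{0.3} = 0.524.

With allocation ratio k = n₂/n₁ = 2, Var(x̄₁−x̄₂) = σ²(1/n₁ + 1/(k·n₁)) = σ²·(k+1)/(k·n₁).
So n₁ = (1 + 1/k)·((z_{α} + z_β)/d)² = 1.500 × (2.484/0.24)².
n₁ = 1.500 × 107.12 = 160.7.
Round up: n₁ = 161, giving n₂ = 2 × 161 = 322.

n₁ = 161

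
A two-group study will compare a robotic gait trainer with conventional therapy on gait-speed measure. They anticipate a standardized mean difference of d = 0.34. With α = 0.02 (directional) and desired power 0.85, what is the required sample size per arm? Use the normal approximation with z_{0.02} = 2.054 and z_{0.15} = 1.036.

For two independent groups with equal n: n = 2·((z_{α} + z_β) / d)².
z_{α} + z_β = 2.054 + 1.036 = 3.090.
n = 2 × (3.090 / 0.34)² = 2 × 9.088² = 2 × 82.60 = 165.2.
Round up to the next whole participant.

n = 166 per group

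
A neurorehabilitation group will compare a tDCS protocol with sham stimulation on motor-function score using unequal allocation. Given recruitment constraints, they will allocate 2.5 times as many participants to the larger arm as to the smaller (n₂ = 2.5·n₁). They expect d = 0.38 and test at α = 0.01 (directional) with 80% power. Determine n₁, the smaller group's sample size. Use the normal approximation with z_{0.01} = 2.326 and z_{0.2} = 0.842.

With allocation ratio k = n₂/n₁ = 2.5, Var(x̄₁−x̄₂) = σ²(1/n₁ + 1/(k·n₁)) = σ²·(k+1)/(k·n₁).
So n₁ = (1 + 1/k)·((z_{α} + z_β)/d)² = 1.400 × (3.168/0.38)².
n₁ = 1.400 × 69.50 = 97.3.
Round up: n₁ = 98, giving n₂ = 2.5 × 98 = 245.

n₁ = 98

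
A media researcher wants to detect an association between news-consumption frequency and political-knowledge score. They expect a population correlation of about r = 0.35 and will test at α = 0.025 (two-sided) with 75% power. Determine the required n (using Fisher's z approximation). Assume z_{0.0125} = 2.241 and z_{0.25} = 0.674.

n = 67

Fisher's z: C = ½·ln((1+r)/(1−r)) = ½·ln(2.0769) = 0.3654.
n = ((z_{α/2} + z_β)/C)² + 3.
(2.241 + 0.674) / 0.3654 = 2.915 / 0.3654 = 7.978.
n = 7.978² + 3 = 63.64 + 3 = 66.6.
Round up.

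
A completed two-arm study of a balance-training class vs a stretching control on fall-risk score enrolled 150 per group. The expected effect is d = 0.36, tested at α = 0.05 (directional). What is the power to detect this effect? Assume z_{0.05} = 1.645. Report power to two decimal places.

power ≈ 0.93

For two equal groups, power = Φ(d·√(n/2) − z_{α}).
d·√(n/2) = 0.36 × √(150/2) = 0.36 × 8.660 = 3.118.
z_β = 3.118 − 1.645 = 1.473.
Power = Φ(1.473) = 0.930.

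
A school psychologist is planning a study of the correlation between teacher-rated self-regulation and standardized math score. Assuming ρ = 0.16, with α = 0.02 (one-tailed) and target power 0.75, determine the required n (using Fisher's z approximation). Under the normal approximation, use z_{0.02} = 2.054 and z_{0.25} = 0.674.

n = 289

Fisher's z: C = ½·ln((1+r)/(1−r)) = ½·ln(1.3810) = 0.1614.
n = ((z_{α} + z_β)/C)² + 3.
(2.054 + 0.674) / 0.1614 = 2.728 / 0.1614 = 16.902.
n = 16.902² + 3 = 285.68 + 3 = 288.7.
Round up.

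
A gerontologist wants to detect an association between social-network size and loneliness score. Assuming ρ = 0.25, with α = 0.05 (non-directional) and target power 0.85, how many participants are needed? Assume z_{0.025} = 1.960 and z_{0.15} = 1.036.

Fisher's z: C = ½·ln((1+r)/(1−r)) = ½·ln(1.6667) = 0.2554.
n = ((z_{α/2} + z_β)/C)² + 3.
(1.960 + 1.036) / 0.2554 = 2.996 / 0.2554 = 11.731.
n = 11.731² + 3 = 137.61 + 3 = 140.6.
Round up.

n = 141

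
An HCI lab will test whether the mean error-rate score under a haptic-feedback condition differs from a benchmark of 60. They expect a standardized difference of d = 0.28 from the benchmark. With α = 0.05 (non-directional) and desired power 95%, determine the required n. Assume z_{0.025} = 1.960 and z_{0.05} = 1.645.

For a one-sample test: n = ((z_{α/2} + z_β) / d)².
z_{α/2} + z_β = 1.960 + 1.645 = 3.605.
n = (3.605 / 0.28)² = 12.875² = 165.77.
Round up.

n = 166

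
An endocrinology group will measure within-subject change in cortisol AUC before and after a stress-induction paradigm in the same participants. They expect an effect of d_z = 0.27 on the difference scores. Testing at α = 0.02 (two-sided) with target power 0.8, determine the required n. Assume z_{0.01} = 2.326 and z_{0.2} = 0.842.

n = 138 pairs

For a paired (one-sample on differences) test: n = ((z_{α/2} + z_β) / d)².
z_{α/2} + z_β = 2.326 + 0.842 = 3.168.
n = (3.168 / 0.27)² = 11.733² = 137.67.
Round up.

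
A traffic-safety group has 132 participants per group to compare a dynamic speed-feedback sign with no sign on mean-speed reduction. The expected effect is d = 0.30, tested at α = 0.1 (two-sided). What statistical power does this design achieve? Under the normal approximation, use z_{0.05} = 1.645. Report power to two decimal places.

power ≈ 0.79

For two equal groups, power = Φ(d·√(n/2) − z_{α/2}).
d·√(n/2) = 0.30 × √(132/2) = 0.30 × 8.124 = 2.437.
z_β = 2.437 − 1.645 = 0.792.
Power = Φ(0.792) = 0.786.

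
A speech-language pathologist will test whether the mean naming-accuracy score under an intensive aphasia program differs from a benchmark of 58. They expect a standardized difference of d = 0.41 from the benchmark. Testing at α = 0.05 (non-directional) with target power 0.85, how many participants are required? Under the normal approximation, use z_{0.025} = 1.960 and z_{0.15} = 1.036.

n = 54

For a one-sample test: n = ((z_{α/2} + z_β) / d)².
z_{α/2} + z_β = 1.960 + 1.036 = 2.996.
n = (2.996 / 0.41)² = 7.307² = 53.40.
Round up.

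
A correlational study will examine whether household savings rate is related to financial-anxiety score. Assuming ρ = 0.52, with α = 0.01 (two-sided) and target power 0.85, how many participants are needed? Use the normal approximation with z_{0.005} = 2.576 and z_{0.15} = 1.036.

n = 43

Fisher's z: C = ½·ln((1+r)/(1−r)) = ½·ln(3.1667) = 0.5763.
n = ((z_{α/2} + z_β)/C)² + 3.
(2.576 + 1.036) / 0.5763 = 3.612 / 0.5763 = 6.268.
n = 6.268² + 3 = 39.28 + 3 = 42.3.
Round up.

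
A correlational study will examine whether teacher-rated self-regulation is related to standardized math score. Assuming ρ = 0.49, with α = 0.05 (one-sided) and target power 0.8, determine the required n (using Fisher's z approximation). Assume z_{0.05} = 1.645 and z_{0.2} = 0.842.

Fisher's z: C = ½·ln((1+r)/(1−r)) = ½·ln(2.9216) = 0.5361.
n = ((z_{α} + z_β)/C)² + 3.
(1.645 + 0.842) / 0.5361 = 2.487 / 0.5361 = 4.639.
n = 4.639² + 3 = 21.52 + 3 = 24.5.
Round up.

n = 25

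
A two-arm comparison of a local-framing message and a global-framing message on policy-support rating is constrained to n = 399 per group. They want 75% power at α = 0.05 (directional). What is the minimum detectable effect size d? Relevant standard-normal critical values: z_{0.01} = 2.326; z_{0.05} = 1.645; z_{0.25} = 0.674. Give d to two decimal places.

For two independent groups of n = 399 each: d_min = (z_{α} + z_β)·√(2/n).
z-sum = 1.645 + 0.674 = 2.319.
d_min = 2.319 × √(2/399) = 2.319 × 0.0708 = 0.164.

d_min ≈ 0.16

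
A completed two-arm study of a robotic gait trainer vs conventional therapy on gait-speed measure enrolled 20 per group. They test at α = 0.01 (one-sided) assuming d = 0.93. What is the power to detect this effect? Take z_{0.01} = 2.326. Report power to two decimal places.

power ≈ 0.73

For two equal groups, power = Φ(d·√(n/2) − z_{α}).
d·√(n/2) = 0.93 × √(20/2) = 0.93 × 3.162 = 2.941.
z_β = 2.941 − 2.326 = 0.615.
Power = Φ(0.615) = 0.731.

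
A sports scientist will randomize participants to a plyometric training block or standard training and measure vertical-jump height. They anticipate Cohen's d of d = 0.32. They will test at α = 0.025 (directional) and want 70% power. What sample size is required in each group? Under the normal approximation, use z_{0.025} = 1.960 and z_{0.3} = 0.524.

For two independent groups with equal n: n = 2·((z_{α} + z_β) / d)².
z_{α} + z_β = 1.960 + 0.524 = 2.484.
n = 2 × (2.484 / 0.32)² = 2 × 7.763² = 2 × 60.26 = 120.5.
Round up to the next whole participant.

n = 121 per group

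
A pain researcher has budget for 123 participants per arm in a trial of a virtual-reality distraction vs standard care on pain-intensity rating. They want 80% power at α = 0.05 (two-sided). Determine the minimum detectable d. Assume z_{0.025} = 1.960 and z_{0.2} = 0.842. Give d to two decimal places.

d_min ≈ 0.36

For two independent groups of n = 123 each: d_min = (z_{α/2} + z_β)·√(2/n).
z-sum = 1.960 + 0.842 = 2.802.
d_min = 2.802 × √(2/123) = 2.802 × 0.1275 = 0.357.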